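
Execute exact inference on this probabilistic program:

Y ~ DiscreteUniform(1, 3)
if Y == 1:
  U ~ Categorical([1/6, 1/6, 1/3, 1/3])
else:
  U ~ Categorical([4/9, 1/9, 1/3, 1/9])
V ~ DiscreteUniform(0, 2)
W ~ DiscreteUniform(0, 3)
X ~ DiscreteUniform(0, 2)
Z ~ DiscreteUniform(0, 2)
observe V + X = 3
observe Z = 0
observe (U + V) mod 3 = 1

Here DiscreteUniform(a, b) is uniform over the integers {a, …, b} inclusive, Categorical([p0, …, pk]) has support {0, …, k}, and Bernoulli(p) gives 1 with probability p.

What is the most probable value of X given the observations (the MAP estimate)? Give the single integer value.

Enumerate traces; 36 have nonzero weight after conditioning:
  (Y=1, U=0, V=1, W=0, X=2, Z=0) weight 1/1944
  (Y=1, U=0, V=1, W=1, X=2, Z=0) weight 1/1944
  (Y=1, U=0, V=1, W=2, X=2, Z=0) weight 1/1944
  (Y=1, U=0, V=1, W=3, X=2, Z=0) weight 1/1944
  (Y=1, U=2, V=2, W=0, X=1, Z=0) weight 1/972
  (Y=1, U=2, V=2, W=1, X=1, Z=0) weight 1/972
  (Y=1, U=2, V=2, W=2, X=1, Z=0) weight 1/972
  (Y=1, U=2, V=2, W=3, X=1, Z=0) weight 1/972
  … 28 more
Group by X:
  weight(X=1) = 1/81
  weight(X=2) = 29/1458
Total weight = 1/81 + 29/1458 = 47/1458
P(X=1 | obs) = 1/81 / 47/1458 = 18/47
P(X=2 | obs) = 29/1458 / 47/1458 = 29/47
argmax = 2

argmax_v P(X = v | obs) = 2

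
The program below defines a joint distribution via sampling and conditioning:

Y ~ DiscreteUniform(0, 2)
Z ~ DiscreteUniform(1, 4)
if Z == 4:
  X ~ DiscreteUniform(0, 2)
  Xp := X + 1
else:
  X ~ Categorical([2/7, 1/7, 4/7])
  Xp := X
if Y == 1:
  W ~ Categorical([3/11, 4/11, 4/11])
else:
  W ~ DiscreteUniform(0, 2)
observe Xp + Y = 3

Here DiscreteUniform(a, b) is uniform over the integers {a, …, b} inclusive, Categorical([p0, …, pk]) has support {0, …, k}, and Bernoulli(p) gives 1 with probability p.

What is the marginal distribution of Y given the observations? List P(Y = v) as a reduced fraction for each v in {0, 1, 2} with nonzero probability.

Enumerate traces; 27 have nonzero weight after conditioning:
  (Y=0, Z=4, X=2, W=0) weight 1/108
  (Y=0, Z=4, X=2, W=1) weight 1/108
  (Y=0, Z=4, X=2, W=2) weight 1/108
  (Y=1, Z=1, X=2, W=0) weight 1/77
  (Y=1, Z=1, X=2, W=1) weight 4/231
  (Y=1, Z=1, X=2, W=2) weight 4/231
  (Y=1, Z=2, X=2, W=0) weight 1/77
  (Y=1, Z=2, X=2, W=1) weight 4/231
  (Y=2, Z=1, X=1, W=0) weight 1/252
  … 18 more
Group by Y:
  weight(Y=0) = 1/36
  weight(Y=1) = 43/252
  weight(Y=2) = 4/63
Total weight = 1/36 + 43/252 + 4/63 = 11/42
P(Y=0 | obs) = 1/36 / 11/42 = 7/66
P(Y=1 | obs) = 43/252 / 11/42 = 43/66
P(Y=2 | obs) = 4/63 / 11/42 = 8/33

P(Y=0) = 7/66, P(Y=1) = 43/66, P(Y=2) = 8/33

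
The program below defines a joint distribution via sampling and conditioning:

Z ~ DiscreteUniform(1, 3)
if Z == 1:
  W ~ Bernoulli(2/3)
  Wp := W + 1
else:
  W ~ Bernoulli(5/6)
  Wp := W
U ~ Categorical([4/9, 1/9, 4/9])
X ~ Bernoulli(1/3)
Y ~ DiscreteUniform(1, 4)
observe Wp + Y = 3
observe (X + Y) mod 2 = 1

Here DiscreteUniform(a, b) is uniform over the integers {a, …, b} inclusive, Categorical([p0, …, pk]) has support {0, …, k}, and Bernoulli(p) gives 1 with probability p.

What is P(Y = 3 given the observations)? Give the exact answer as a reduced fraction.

Enumerate traces; 18 have nonzero weight after conditioning:
  (Z=1, W=0, U=0, X=1, Y=2) weight 1/243
  (Z=1, W=0, U=1, X=1, Y=2) weight 1/972
  (Z=1, W=0, U=2, X=1, Y=2) weight 1/243
  (Z=1, W=1, U=0, X=0, Y=1) weight 4/243
  (Z=1, W=1, U=1, X=0, Y=1) weight 1/243
  (Z=1, W=1, U=2, X=0, Y=1) weight 4/243
  (Z=2, W=0, U=0, X=0, Y=3) weight 1/243
  (Z=2, W=0, U=1, X=0, Y=3) weight 1/972
  … 10 more
Group by Y:
  weight(Y=1) = 1/27
  weight(Y=2) = 1/18
  weight(Y=3) = 1/54
Total weight = 1/27 + 1/18 + 1/54 = 1/9
P(Y=1 | obs) = 1/27 / 1/9 = 1/3
P(Y=2 | obs) = 1/18 / 1/9 = 1/2
P(Y=3 | obs) = 1/54 / 1/9 = 1/6

P(Y = 3 | obs) = 1/6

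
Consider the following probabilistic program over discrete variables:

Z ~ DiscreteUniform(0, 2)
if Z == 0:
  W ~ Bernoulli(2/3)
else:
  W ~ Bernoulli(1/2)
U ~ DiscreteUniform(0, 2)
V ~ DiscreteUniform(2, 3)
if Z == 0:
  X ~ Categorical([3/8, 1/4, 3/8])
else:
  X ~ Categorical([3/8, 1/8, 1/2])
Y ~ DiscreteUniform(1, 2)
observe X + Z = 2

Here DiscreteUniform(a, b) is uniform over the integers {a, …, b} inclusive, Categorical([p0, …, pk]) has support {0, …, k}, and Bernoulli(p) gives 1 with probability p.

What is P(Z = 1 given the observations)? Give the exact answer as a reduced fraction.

P(Z = 1 | obs) = 1/7

Enumerate traces; 72 have nonzero weight after conditioning:
  (Z=0, W=0, U=0, V=2, X=2, Y=1) weight 1/288
  (Z=0, W=0, U=0, V=2, X=2, Y=2) weight 1/288
  (Z=0, W=0, U=0, V=3, X=2, Y=1) weight 1/288
  (Z=0, W=0, U=0, V=3, X=2, Y=2) weight 1/288
  (Z=0, W=0, U=1, V=2, X=2, Y=1) weight 1/288
  (Z=0, W=0, U=1, V=2, X=2, Y=2) weight 1/288
  (Z=0, W=0, U=1, V=3, X=2, Y=1) weight 1/288
  (Z=0, W=0, U=1, V=3, X=2, Y=2) weight 1/288
  (Z=1, W=0, U=0, V=2, X=1, Y=1) weight 1/576
  (Z=2, W=0, U=0, V=2, X=0, Y=1) weight 1/192
  … 62 more
Group by Z:
  weight(Z=0) = 1/8
  weight(Z=1) = 1/24
  weight(Z=2) = 1/8
Total weight = 1/8 + 1/24 + 1/8 = 7/24
P(Z=0 | obs) = 1/8 / 7/24 = 3/7
P(Z=1 | obs) = 1/24 / 7/24 = 1/7
P(Z=2 | obs) = 1/8 / 7/24 = 3/7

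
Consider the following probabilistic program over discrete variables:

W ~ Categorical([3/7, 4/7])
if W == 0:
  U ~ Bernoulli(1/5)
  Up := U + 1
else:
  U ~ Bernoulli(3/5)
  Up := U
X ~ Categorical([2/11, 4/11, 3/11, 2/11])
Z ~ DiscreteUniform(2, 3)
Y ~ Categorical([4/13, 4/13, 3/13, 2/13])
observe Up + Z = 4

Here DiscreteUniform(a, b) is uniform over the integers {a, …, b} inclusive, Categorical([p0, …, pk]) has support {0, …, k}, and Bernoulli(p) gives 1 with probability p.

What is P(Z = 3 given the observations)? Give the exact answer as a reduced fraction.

Enumerate traces; 48 have nonzero weight after conditioning:
  (W=0, U=0, X=0, Z=3, Y=0) weight 48/5005
  (W=0, U=0, X=0, Z=3, Y=1) weight 48/5005
  (W=0, U=0, X=0, Z=3, Y=2) weight 36/5005
  (W=0, U=0, X=0, Z=3, Y=3) weight 24/5005
  (W=0, U=0, X=1, Z=3, Y=0) weight 96/5005
  (W=0, U=0, X=1, Z=3, Y=1) weight 96/5005
  (W=0, U=0, X=1, Z=3, Y=2) weight 72/5005
  (W=0, U=0, X=1, Z=3, Y=3) weight 48/5005
  (W=0, U=1, X=0, Z=2, Y=0) weight 12/5005
  … 39 more
Group by Z:
  weight(Z=2) = 3/70
  weight(Z=3) = 12/35
Total weight = 3/70 + 12/35 = 27/70
P(Z=2 | obs) = 3/70 / 27/70 = 1/9
P(Z=3 | obs) = 12/35 / 27/70 = 8/9

P(Z = 3 | obs) = 8/9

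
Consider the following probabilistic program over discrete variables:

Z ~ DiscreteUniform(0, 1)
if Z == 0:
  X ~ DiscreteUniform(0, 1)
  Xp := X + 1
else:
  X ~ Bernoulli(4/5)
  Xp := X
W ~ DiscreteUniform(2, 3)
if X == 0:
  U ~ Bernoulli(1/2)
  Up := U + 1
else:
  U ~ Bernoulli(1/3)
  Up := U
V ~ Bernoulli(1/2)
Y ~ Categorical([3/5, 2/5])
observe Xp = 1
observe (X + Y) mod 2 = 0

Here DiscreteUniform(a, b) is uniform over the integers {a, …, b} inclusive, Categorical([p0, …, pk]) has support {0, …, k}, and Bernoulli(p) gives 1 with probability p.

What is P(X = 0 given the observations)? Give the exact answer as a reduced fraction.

P(X = 0 | obs) = 15/31

Enumerate traces; 16 have nonzero weight after conditioning:
  (Z=0, X=0, W=2, U=0, V=0, Y=0) weight 3/160
  (Z=0, X=0, W=2, U=0, V=1, Y=0) weight 3/160
  (Z=0, X=0, W=2, U=1, V=0, Y=0) weight 3/160
  (Z=0, X=0, W=2, U=1, V=1, Y=0) weight 3/160
  (Z=0, X=0, W=3, U=0, V=0, Y=0) weight 3/160
  (Z=0, X=0, W=3, U=0, V=1, Y=0) weight 3/160
  (Z=0, X=0, W=3, U=1, V=0, Y=0) weight 3/160
  (Z=0, X=0, W=3, U=1, V=1, Y=0) weight 3/160
  (Z=1, X=1, W=2, U=0, V=0, Y=1) weight 2/75
  … 7 more
Group by X:
  weight(X=0) = 3/20
  weight(X=1) = 4/25
Total weight = 3/20 + 4/25 = 31/100
P(X=0 | obs) = 3/20 / 31/100 = 15/31
P(X=1 | obs) = 4/25 / 31/100 = 16/31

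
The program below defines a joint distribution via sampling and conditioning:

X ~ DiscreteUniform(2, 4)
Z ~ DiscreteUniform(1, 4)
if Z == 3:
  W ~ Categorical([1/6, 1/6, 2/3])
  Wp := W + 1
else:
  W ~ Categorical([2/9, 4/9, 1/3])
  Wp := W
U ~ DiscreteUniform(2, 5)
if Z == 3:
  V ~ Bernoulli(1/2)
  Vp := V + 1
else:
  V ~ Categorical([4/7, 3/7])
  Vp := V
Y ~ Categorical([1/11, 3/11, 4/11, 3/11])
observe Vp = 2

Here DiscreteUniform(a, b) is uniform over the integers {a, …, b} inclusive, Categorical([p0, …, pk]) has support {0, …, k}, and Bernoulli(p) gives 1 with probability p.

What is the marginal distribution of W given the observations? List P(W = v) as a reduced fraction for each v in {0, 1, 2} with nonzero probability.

P(W=0) = 1/6, P(W=1) = 1/6, P(W=2) = 2/3

Enumerate traces; 144 have nonzero weight after conditioning:
  (X=2, Z=3, W=0, U=2, V=1, Y=0) weight 1/6336
  (X=2, Z=3, W=0, U=2, V=1, Y=1) weight 1/2112
  (X=2, Z=3, W=0, U=2, V=1, Y=2) weight 1/1584
  (X=2, Z=3, W=0, U=2, V=1, Y=3) weight 1/2112
  (X=2, Z=3, W=0, U=3, V=1, Y=0) weight 1/6336
  (X=2, Z=3, W=0, U=3, V=1, Y=1) weight 1/2112
  (X=2, Z=3, W=0, U=3, V=1, Y=2) weight 1/1584
  (X=2, Z=3, W=0, U=3, V=1, Y=3) weight 1/2112
  (X=2, Z=3, W=1, U=2, V=1, Y=0) weight 1/6336
  (X=2, Z=3, W=2, U=2, V=1, Y=0) weight 1/1584
  … 134 more
Group by W:
  weight(W=0) = 1/48
  weight(W=1) = 1/48
  weight(W=2) = 1/12
Total weight = 1/48 + 1/48 + 1/12 = 1/8
P(W=0 | obs) = 1/48 / 1/8 = 1/6
P(W=1 | obs) = 1/48 / 1/8 = 1/6
P(W=2 | obs) = 1/12 / 1/8 = 2/3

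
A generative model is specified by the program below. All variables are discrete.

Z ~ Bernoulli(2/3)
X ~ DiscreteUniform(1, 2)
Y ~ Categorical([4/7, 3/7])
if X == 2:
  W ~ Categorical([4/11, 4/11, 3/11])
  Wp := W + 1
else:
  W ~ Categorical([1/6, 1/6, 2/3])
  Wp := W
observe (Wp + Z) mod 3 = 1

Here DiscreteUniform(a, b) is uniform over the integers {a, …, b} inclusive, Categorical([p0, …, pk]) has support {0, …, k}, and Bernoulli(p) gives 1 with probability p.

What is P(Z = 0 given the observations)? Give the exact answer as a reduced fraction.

Enumerate traces; 8 have nonzero weight after conditioning:
  (Z=0, X=1, Y=0, W=1) weight 1/63
  (Z=0, X=1, Y=1, W=1) weight 1/84
  (Z=0, X=2, Y=0, W=0) weight 8/231
  (Z=0, X=2, Y=1, W=0) weight 2/77
  (Z=1, X=1, Y=0, W=0) weight 2/63
  (Z=1, X=1, Y=1, W=0) weight 1/42
  (Z=1, X=2, Y=0, W=2) weight 4/77
  (Z=1, X=2, Y=1, W=2) weight 3/77
Group by Z:
  weight(Z=0) = 35/396
  weight(Z=1) = 29/198
Total weight = 35/396 + 29/198 = 31/132
P(Z=0 | obs) = 35/396 / 31/132 = 35/93
P(Z=1 | obs) = 29/198 / 31/132 = 58/93

P(Z = 0 | obs) = 35/93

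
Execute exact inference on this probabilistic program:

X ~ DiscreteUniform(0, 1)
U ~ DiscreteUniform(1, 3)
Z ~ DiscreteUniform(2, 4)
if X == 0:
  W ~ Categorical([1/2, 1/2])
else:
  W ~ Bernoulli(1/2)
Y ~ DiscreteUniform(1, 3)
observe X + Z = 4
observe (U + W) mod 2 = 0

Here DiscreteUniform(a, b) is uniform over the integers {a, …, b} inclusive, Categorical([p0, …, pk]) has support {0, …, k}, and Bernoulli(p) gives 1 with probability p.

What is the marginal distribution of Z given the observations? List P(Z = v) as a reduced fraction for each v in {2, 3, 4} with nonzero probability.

P(Z=3) = 1/2, P(Z=4) = 1/2

Enumerate traces; 18 have nonzero weight after conditioning:
  (X=0, U=1, Z=4, W=1, Y=1) weight 1/108
  (X=0, U=1, Z=4, W=1, Y=2) weight 1/108
  (X=0, U=1, Z=4, W=1, Y=3) weight 1/108
  (X=0, U=2, Z=4, W=0, Y=1) weight 1/108
  (X=0, U=2, Z=4, W=0, Y=2) weight 1/108
  (X=0, U=2, Z=4, W=0, Y=3) weight 1/108
  (X=0, U=3, Z=4, W=1, Y=1) weight 1/108
  (X=0, U=3, Z=4, W=1, Y=2) weight 1/108
  (X=1, U=1, Z=3, W=1, Y=1) weight 1/108
  … 9 more
Group by Z:
  weight(Z=3) = 1/12
  weight(Z=4) = 1/12
Total weight = 1/12 + 1/12 = 1/6
P(Z=3 | obs) = 1/12 / 1/6 = 1/2
P(Z=4 | obs) = 1/12 / 1/6 = 1/2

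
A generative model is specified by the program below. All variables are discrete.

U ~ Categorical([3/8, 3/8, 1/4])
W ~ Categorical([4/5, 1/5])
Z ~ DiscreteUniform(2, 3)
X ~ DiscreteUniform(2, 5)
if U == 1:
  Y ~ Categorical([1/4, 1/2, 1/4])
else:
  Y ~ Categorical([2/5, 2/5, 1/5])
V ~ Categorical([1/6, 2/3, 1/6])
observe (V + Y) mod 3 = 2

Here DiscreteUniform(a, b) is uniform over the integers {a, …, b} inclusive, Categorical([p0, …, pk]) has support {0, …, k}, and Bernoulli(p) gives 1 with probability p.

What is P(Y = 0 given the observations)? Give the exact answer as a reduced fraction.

P(Y = 0 | obs) = 11/74

Enumerate traces; 144 have nonzero weight after conditioning:
  (U=0, W=0, Z=2, X=2, Y=0, V=2) weight 1/400
  (U=0, W=0, Z=2, X=2, Y=1, V=1) weight 1/100
  (U=0, W=0, Z=2, X=2, Y=2, V=0) weight 1/800
  (U=0, W=0, Z=2, X=3, Y=0, V=2) weight 1/400
  (U=0, W=0, Z=2, X=3, Y=1, V=1) weight 1/100
  (U=0, W=0, Z=2, X=3, Y=2, V=0) weight 1/800
  (U=0, W=0, Z=2, X=4, Y=0, V=2) weight 1/400
  (U=0, W=0, Z=2, X=4, Y=1, V=1) weight 1/100
  … 136 more
Group by Y:
  weight(Y=0) = 11/192
  weight(Y=1) = 7/24
  weight(Y=2) = 7/192
Total weight = 11/192 + 7/24 + 7/192 = 37/96
P(Y=0 | obs) = 11/192 / 37/96 = 11/74
P(Y=1 | obs) = 7/24 / 37/96 = 28/37
P(Y=2 | obs) = 7/192 / 37/96 = 7/74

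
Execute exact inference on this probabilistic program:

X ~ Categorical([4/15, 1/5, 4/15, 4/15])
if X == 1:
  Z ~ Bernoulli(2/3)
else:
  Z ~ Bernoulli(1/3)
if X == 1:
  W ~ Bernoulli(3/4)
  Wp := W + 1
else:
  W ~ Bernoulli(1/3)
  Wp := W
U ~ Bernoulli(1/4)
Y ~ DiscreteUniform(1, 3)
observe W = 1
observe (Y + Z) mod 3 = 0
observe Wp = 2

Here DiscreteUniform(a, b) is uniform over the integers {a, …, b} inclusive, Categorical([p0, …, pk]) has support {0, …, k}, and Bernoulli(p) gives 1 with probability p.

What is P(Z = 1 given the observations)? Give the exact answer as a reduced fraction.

Enumerate traces; 4 have nonzero weight after conditioning:
  (X=1, Z=0, W=1, U=0, Y=3) weight 1/80
  (X=1, Z=0, W=1, U=1, Y=3) weight 1/240
  (X=1, Z=1, W=1, U=0, Y=2) weight 1/40
  (X=1, Z=1, W=1, U=1, Y=2) weight 1/120
Group by Z:
  weight(Z=0) = 1/60
  weight(Z=1) = 1/30
Total weight = 1/60 + 1/30 = 1/20
P(Z=0 | obs) = 1/60 / 1/20 = 1/3
P(Z=1 | obs) = 1/30 / 1/20 = 2/3

P(Z = 1 | obs) = 2/3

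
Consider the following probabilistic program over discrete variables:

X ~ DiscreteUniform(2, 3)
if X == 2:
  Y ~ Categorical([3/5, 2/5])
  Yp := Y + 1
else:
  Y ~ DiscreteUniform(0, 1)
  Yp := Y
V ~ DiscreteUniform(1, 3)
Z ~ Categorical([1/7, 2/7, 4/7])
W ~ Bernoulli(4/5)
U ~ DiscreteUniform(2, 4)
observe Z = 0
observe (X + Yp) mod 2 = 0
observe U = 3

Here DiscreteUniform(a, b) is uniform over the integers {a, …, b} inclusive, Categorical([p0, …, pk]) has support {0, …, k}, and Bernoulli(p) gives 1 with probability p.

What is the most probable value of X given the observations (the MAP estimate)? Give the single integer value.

Enumerate traces; 12 have nonzero weight after conditioning:
  (X=2, Y=1, V=1, Z=0, W=0, U=3) weight 1/1575
  (X=2, Y=1, V=1, Z=0, W=1, U=3) weight 4/1575
  (X=2, Y=1, V=2, Z=0, W=0, U=3) weight 1/1575
  (X=2, Y=1, V=2, Z=0, W=1, U=3) weight 4/1575
  (X=2, Y=1, V=3, Z=0, W=0, U=3) weight 1/1575
  (X=2, Y=1, V=3, Z=0, W=1, U=3) weight 4/1575
  (X=3, Y=1, V=1, Z=0, W=0, U=3) weight 1/1260
  (X=3, Y=1, V=1, Z=0, W=1, U=3) weight 1/315
  … 4 more
Group by X:
  weight(X=2) = 1/105
  weight(X=3) = 1/84
Total weight = 1/105 + 1/84 = 3/140
P(X=2 | obs) = 1/105 / 3/140 = 4/9
P(X=3 | obs) = 1/84 / 3/140 = 5/9
argmax = 3

argmax_v P(X = v | obs) = 3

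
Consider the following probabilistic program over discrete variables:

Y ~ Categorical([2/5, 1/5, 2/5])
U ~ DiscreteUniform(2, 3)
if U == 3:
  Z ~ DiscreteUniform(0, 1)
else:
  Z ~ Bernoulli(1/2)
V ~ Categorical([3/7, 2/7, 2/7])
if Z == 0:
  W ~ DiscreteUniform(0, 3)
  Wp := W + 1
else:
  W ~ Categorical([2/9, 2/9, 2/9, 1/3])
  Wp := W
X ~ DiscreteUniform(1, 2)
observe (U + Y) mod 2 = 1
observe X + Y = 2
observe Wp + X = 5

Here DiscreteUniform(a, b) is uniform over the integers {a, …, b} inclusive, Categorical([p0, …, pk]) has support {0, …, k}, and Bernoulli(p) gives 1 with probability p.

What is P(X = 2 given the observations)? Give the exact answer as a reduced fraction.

Enumerate traces; 9 have nonzero weight after conditioning:
  (Y=0, U=3, Z=0, V=0, W=2, X=2) weight 3/560
  (Y=0, U=3, Z=0, V=1, W=2, X=2) weight 1/280
  (Y=0, U=3, Z=0, V=2, W=2, X=2) weight 1/280
  (Y=0, U=3, Z=1, V=0, W=3, X=2) weight 1/140
  (Y=0, U=3, Z=1, V=1, W=3, X=2) weight 1/210
  (Y=0, U=3, Z=1, V=2, W=3, X=2) weight 1/210
  (Y=1, U=2, Z=0, V=0, W=3, X=1) weight 3/1120
  (Y=1, U=2, Z=0, V=1, W=3, X=1) weight 1/560
  … 1 more
Group by X:
  weight(X=1) = 1/160
  weight(X=2) = 7/240
Total weight = 1/160 + 7/240 = 17/480
P(X=1 | obs) = 1/160 / 17/480 = 3/17
P(X=2 | obs) = 7/240 / 17/480 = 14/17

P(X = 2 | obs) = 14/17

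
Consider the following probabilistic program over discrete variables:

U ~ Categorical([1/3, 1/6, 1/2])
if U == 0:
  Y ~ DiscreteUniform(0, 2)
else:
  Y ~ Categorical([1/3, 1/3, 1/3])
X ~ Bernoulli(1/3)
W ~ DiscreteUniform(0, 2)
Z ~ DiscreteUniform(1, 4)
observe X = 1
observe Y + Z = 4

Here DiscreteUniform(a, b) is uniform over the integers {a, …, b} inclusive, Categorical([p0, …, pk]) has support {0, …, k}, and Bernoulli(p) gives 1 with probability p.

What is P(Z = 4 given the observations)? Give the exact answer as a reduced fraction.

P(Z = 4 | obs) = 1/3

Enumerate traces; 27 have nonzero weight after conditioning:
  (U=0, Y=0, X=1, W=0, Z=4) weight 1/324
  (U=0, Y=0, X=1, W=1, Z=4) weight 1/324
  (U=0, Y=0, X=1, W=2, Z=4) weight 1/324
  (U=0, Y=1, X=1, W=0, Z=3) weight 1/324
  (U=0, Y=1, X=1, W=1, Z=3) weight 1/324
  (U=0, Y=1, X=1, W=2, Z=3) weight 1/324
  (U=0, Y=2, X=1, W=0, Z=2) weight 1/324
  (U=0, Y=2, X=1, W=1, Z=2) weight 1/324
  … 19 more
Group by Z:
  weight(Z=2) = 1/36
  weight(Z=3) = 1/36
  weight(Z=4) = 1/36
Total weight = 1/36 + 1/36 + 1/36 = 1/12
P(Z=2 | obs) = 1/36 / 1/12 = 1/3
P(Z=3 | obs) = 1/36 / 1/12 = 1/3
P(Z=4 | obs) = 1/36 / 1/12 = 1/3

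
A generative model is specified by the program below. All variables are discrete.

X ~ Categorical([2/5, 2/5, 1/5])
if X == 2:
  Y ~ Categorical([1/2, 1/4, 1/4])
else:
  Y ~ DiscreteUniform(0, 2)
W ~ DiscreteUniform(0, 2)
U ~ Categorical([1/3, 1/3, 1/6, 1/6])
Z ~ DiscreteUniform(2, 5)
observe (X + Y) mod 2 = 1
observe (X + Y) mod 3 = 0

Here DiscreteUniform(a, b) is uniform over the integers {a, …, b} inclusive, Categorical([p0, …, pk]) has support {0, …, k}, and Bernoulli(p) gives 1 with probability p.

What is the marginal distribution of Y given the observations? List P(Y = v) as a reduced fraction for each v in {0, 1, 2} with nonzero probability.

P(Y=1) = 3/11, P(Y=2) = 8/11

Enumerate traces; 96 have nonzero weight after conditioning:
  (X=1, Y=2, W=0, U=0, Z=2) weight 1/270
  (X=1, Y=2, W=0, U=0, Z=3) weight 1/270
  (X=1, Y=2, W=0, U=0, Z=4) weight 1/270
  (X=1, Y=2, W=0, U=0, Z=5) weight 1/270
  (X=1, Y=2, W=0, U=1, Z=2) weight 1/270
  (X=1, Y=2, W=0, U=1, Z=3) weight 1/270
  (X=1, Y=2, W=0, U=1, Z=4) weight 1/270
  (X=1, Y=2, W=0, U=1, Z=5) weight 1/270
  (X=2, Y=1, W=0, U=0, Z=2) weight 1/720
  … 87 more
Group by Y:
  weight(Y=1) = 1/20
  weight(Y=2) = 2/15
Total weight = 1/20 + 2/15 = 11/60
P(Y=1 | obs) = 1/20 / 11/60 = 3/11
P(Y=2 | obs) = 2/15 / 11/60 = 8/11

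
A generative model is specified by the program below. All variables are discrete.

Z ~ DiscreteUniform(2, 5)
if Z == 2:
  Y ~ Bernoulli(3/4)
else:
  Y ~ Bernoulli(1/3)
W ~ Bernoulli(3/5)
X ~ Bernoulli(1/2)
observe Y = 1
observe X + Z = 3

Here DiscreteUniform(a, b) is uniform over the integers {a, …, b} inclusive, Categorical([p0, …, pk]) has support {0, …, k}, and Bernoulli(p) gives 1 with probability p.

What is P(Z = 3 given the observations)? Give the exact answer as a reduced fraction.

P(Z = 3 | obs) = 4/13

Enumerate traces; 4 have nonzero weight after conditioning:
  (Z=2, Y=1, W=0, X=1) weight 3/80
  (Z=2, Y=1, W=1, X=1) weight 9/160
  (Z=3, Y=1, W=0, X=0) weight 1/60
  (Z=3, Y=1, W=1, X=0) weight 1/40
Group by Z:
  weight(Z=2) = 3/32
  weight(Z=3) = 1/24
Total weight = 3/32 + 1/24 = 13/96
P(Z=2 | obs) = 3/32 / 13/96 = 9/13
P(Z=3 | obs) = 1/24 / 13/96 = 4/13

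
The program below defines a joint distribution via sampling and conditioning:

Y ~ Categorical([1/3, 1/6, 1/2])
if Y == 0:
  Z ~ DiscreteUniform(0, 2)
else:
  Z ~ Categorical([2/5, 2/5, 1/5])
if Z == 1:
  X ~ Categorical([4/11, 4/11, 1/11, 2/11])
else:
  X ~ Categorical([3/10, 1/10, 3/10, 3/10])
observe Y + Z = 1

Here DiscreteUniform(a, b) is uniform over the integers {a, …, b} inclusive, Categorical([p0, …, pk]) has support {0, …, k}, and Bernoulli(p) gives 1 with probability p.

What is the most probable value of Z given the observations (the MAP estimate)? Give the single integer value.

argmax_v P(Z = v | obs) = 1

Enumerate traces; 8 have nonzero weight after conditioning:
  (Y=0, Z=1, X=0) weight 4/99
  (Y=0, Z=1, X=1) weight 4/99
  (Y=0, Z=1, X=2) weight 1/99
  (Y=0, Z=1, X=3) weight 2/99
  (Y=1, Z=0, X=0) weight 1/50
  (Y=1, Z=0, X=1) weight 1/150
  (Y=1, Z=0, X=2) weight 1/50
  (Y=1, Z=0, X=3) weight 1/50
Group by Z:
  weight(Z=0) = 1/15
  weight(Z=1) = 1/9
Total weight = 1/15 + 1/9 = 8/45
P(Z=0 | obs) = 1/15 / 8/45 = 3/8
P(Z=1 | obs) = 1/9 / 8/45 = 5/8
argmax = 1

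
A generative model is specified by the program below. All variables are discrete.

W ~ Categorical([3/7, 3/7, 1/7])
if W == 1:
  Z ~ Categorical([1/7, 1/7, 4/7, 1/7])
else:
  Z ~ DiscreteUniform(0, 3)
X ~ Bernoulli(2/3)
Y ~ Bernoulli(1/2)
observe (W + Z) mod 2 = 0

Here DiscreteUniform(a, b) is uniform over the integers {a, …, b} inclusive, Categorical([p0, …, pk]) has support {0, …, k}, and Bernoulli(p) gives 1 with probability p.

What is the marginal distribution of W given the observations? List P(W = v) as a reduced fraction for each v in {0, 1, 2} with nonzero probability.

P(W=0) = 21/40, P(W=1) = 3/10, P(W=2) = 7/40

Enumerate traces; 24 have nonzero weight after conditioning:
  (W=0, Z=0, X=0, Y=0) weight 1/56
  (W=0, Z=0, X=0, Y=1) weight 1/56
  (W=0, Z=0, X=1, Y=0) weight 1/28
  (W=0, Z=0, X=1, Y=1) weight 1/28
  (W=0, Z=2, X=0, Y=0) weight 1/56
  (W=0, Z=2, X=0, Y=1) weight 1/56
  (W=0, Z=2, X=1, Y=0) weight 1/28
  (W=0, Z=2, X=1, Y=1) weight 1/28
  (W=1, Z=1, X=0, Y=0) weight 1/98
  (W=2, Z=0, X=0, Y=0) weight 1/168
  … 14 more
Group by W:
  weight(W=0) = 3/14
  weight(W=1) = 6/49
  weight(W=2) = 1/14
Total weight = 3/14 + 6/49 + 1/14 = 20/49
P(W=0 | obs) = 3/14 / 20/49 = 21/40
P(W=1 | obs) = 6/49 / 20/49 = 3/10
P(W=2 | obs) = 1/14 / 20/49 = 7/40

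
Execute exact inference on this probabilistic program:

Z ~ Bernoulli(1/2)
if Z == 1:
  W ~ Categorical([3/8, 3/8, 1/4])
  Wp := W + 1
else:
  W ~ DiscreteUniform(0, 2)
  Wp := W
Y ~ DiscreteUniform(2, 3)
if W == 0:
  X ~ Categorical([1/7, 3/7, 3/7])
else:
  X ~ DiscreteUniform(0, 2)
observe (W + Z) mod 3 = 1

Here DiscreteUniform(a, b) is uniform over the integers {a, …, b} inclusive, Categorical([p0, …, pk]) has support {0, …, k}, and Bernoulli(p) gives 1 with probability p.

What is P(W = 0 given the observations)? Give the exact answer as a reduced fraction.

P(W = 0 | obs) = 9/17

Enumerate traces; 12 have nonzero weight after conditioning:
  (Z=0, W=1, Y=2, X=0) weight 1/36
  (Z=0, W=1, Y=2, X=1) weight 1/36
  (Z=0, W=1, Y=2, X=2) weight 1/36
  (Z=0, W=1, Y=3, X=0) weight 1/36
  (Z=0, W=1, Y=3, X=1) weight 1/36
  (Z=0, W=1, Y=3, X=2) weight 1/36
  (Z=1, W=0, Y=2, X=0) weight 3/224
  (Z=1, W=0, Y=2, X=1) weight 9/224
  … 4 more
Group by W:
  weight(W=0) = 3/16
  weight(W=1) = 1/6
Total weight = 3/16 + 1/6 = 17/48
P(W=0 | obs) = 3/16 / 17/48 = 9/17
P(W=1 | obs) = 1/6 / 17/48 = 8/17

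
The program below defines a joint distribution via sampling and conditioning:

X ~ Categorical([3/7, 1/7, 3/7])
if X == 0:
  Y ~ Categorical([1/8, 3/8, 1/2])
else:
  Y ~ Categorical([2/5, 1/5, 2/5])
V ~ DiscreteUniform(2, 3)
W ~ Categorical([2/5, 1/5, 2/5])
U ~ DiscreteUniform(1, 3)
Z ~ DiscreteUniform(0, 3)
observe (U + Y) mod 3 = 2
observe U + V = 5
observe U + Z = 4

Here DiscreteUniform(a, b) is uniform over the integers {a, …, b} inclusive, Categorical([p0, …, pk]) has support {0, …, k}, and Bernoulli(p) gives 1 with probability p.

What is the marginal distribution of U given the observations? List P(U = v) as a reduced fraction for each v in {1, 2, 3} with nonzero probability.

P(U=2) = 79/203, P(U=3) = 124/203

Enumerate traces; 18 have nonzero weight after conditioning:
  (X=0, Y=0, V=3, W=0, U=2, Z=2) weight 1/1120
  (X=0, Y=0, V=3, W=1, U=2, Z=2) weight 1/2240
  (X=0, Y=0, V=3, W=2, U=2, Z=2) weight 1/1120
  (X=0, Y=2, V=2, W=0, U=3, Z=1) weight 1/280
  (X=0, Y=2, V=2, W=1, U=3, Z=1) weight 1/560
  (X=0, Y=2, V=2, W=2, U=3, Z=1) weight 1/280
  (X=1, Y=0, V=3, W=0, U=2, Z=2) weight 1/1050
  (X=1, Y=0, V=3, W=1, U=2, Z=2) weight 1/2100
  … 10 more
Group by U:
  weight(U=2) = 79/6720
  weight(U=3) = 31/1680
Total weight = 79/6720 + 31/1680 = 29/960
P(U=2 | obs) = 79/6720 / 29/960 = 79/203
P(U=3 | obs) = 31/1680 / 29/960 = 124/203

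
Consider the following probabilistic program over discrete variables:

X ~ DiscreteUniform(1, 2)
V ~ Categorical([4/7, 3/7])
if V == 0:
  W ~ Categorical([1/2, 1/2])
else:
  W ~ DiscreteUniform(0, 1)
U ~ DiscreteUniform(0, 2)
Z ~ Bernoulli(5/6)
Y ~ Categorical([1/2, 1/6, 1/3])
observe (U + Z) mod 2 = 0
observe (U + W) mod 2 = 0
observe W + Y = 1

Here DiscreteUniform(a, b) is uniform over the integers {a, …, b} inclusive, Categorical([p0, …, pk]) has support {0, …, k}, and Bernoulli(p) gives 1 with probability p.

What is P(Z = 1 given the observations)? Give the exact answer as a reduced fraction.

Enumerate traces; 12 have nonzero weight after conditioning:
  (X=1, V=0, W=0, U=0, Z=0, Y=1) weight 1/756
  (X=1, V=0, W=0, U=2, Z=0, Y=1) weight 1/756
  (X=1, V=0, W=1, U=1, Z=1, Y=0) weight 5/252
  (X=1, V=1, W=0, U=0, Z=0, Y=1) weight 1/1008
  (X=1, V=1, W=0, U=2, Z=0, Y=1) weight 1/1008
  (X=1, V=1, W=1, U=1, Z=1, Y=0) weight 5/336
  (X=2, V=0, W=0, U=0, Z=0, Y=1) weight 1/756
  (X=2, V=0, W=0, U=2, Z=0, Y=1) weight 1/756
  … 4 more
Group by Z:
  weight(Z=0) = 1/108
  weight(Z=1) = 5/72
Total weight = 1/108 + 5/72 = 17/216
P(Z=0 | obs) = 1/108 / 17/216 = 2/17
P(Z=1 | obs) = 5/72 / 17/216 = 15/17

P(Z = 1 | obs) = 15/17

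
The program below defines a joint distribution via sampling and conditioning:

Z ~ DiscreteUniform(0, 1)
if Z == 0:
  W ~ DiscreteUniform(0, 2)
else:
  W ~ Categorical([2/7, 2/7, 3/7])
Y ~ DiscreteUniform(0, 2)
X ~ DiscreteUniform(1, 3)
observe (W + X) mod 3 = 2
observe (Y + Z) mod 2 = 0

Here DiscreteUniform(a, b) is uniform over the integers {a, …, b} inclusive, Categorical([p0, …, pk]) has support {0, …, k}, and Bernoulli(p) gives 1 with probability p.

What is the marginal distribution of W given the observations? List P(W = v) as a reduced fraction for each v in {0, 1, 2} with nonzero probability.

P(W=0) = 20/63, P(W=1) = 20/63, P(W=2) = 23/63

Enumerate traces; 9 have nonzero weight after conditioning:
  (Z=0, W=0, Y=0, X=2) weight 1/54
  (Z=0, W=0, Y=2, X=2) weight 1/54
  (Z=0, W=1, Y=0, X=1) weight 1/54
  (Z=0, W=1, Y=2, X=1) weight 1/54
  (Z=0, W=2, Y=0, X=3) weight 1/54
  (Z=0, W=2, Y=2, X=3) weight 1/54
  (Z=1, W=0, Y=1, X=2) weight 1/63
  (Z=1, W=1, Y=1, X=1) weight 1/63
  … 1 more
Group by W:
  weight(W=0) = 10/189
  weight(W=1) = 10/189
  weight(W=2) = 23/378
Total weight = 10/189 + 10/189 + 23/378 = 1/6
P(W=0 | obs) = 10/189 / 1/6 = 20/63
P(W=1 | obs) = 10/189 / 1/6 = 20/63
P(W=2 | obs) = 23/378 / 1/6 = 23/63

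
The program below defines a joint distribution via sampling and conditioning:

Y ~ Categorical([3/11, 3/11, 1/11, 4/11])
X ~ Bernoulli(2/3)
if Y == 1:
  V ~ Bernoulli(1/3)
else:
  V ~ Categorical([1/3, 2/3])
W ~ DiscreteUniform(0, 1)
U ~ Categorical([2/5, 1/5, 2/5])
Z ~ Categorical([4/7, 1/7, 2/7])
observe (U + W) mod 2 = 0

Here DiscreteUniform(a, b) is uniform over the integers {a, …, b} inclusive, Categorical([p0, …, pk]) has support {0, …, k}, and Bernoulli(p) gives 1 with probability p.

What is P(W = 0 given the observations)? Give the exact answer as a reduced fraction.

P(W = 0 | obs) = 4/5

Enumerate traces; 144 have nonzero weight after conditioning:
  (Y=0, X=0, V=0, W=0, U=0, Z=0) weight 4/1155
  (Y=0, X=0, V=0, W=0, U=0, Z=1) weight 1/1155
  (Y=0, X=0, V=0, W=0, U=0, Z=2) weight 2/1155
  (Y=0, X=0, V=0, W=0, U=2, Z=0) weight 4/1155
  (Y=0, X=0, V=0, W=0, U=2, Z=1) weight 1/1155
  (Y=0, X=0, V=0, W=0, U=2, Z=2) weight 2/1155
  (Y=0, X=0, V=0, W=1, U=1, Z=0) weight 2/1155
  (Y=0, X=0, V=0, W=1, U=1, Z=1) weight 1/2310
  … 136 more
Group by W:
  weight(W=0) = 2/5
  weight(W=1) = 1/10
Total weight = 2/5 + 1/10 = 1/2
P(W=0 | obs) = 2/5 / 1/2 = 4/5
P(W=1 | obs) = 1/10 / 1/2 = 1/5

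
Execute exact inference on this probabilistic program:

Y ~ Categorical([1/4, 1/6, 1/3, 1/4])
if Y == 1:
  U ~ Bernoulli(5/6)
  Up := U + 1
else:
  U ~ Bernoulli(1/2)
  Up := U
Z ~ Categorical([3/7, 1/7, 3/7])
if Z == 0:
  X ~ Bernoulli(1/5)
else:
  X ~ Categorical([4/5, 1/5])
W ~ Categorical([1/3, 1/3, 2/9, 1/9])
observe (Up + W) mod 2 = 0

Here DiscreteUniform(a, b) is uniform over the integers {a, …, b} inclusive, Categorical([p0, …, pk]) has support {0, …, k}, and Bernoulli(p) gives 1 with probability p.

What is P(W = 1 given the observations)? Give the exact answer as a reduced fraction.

P(W = 1 | obs) = 12/41

Enumerate traces; 96 have nonzero weight after conditioning:
  (Y=0, U=0, Z=0, X=0, W=0) weight 1/70
  (Y=0, U=0, Z=0, X=0, W=2) weight 1/105
  (Y=0, U=0, Z=0, X=1, W=0) weight 1/280
  (Y=0, U=0, Z=0, X=1, W=2) weight 1/420
  (Y=0, U=0, Z=1, X=0, W=0) weight 1/210
  (Y=0, U=0, Z=1, X=0, W=2) weight 1/315
  (Y=0, U=0, Z=1, X=1, W=0) weight 1/840
  (Y=0, U=0, Z=1, X=1, W=2) weight 1/1260
  (Y=0, U=1, Z=0, X=0, W=1) weight 1/70
  (Y=0, U=1, Z=0, X=0, W=3) weight 1/210
  … 86 more
Group by W:
  weight(W=0) = 5/27
  weight(W=1) = 4/27
  weight(W=2) = 10/81
  weight(W=3) = 4/81
Total weight = 5/27 + 4/27 + 10/81 + 4/81 = 41/81
P(W=0 | obs) = 5/27 / 41/81 = 15/41
P(W=1 | obs) = 4/27 / 41/81 = 12/41
P(W=2 | obs) = 10/81 / 41/81 = 10/41
P(W=3 | obs) = 4/81 / 41/81 = 4/41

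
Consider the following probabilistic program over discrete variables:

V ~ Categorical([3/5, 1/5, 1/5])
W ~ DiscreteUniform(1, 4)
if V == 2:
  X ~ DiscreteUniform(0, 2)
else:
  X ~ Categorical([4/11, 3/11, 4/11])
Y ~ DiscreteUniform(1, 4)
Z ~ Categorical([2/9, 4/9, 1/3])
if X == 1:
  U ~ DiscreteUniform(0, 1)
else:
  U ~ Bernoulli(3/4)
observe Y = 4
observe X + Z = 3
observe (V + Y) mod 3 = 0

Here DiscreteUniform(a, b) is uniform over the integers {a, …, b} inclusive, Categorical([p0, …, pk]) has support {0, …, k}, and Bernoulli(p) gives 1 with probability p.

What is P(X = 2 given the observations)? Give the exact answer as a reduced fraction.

Enumerate traces; 16 have nonzero weight after conditioning:
  (V=2, W=1, X=1, Y=4, Z=2, U=0) weight 1/1440
  (V=2, W=1, X=1, Y=4, Z=2, U=1) weight 1/1440
  (V=2, W=1, X=2, Y=4, Z=1, U=0) weight 1/2160
  (V=2, W=1, X=2, Y=4, Z=1, U=1) weight 1/720
  (V=2, W=2, X=1, Y=4, Z=2, U=0) weight 1/1440
  (V=2, W=2, X=1, Y=4, Z=2, U=1) weight 1/1440
  (V=2, W=2, X=2, Y=4, Z=1, U=0) weight 1/2160
  (V=2, W=2, X=2, Y=4, Z=1, U=1) weight 1/720
  … 8 more
Group by X:
  weight(X=1) = 1/180
  weight(X=2) = 1/135
Total weight = 1/180 + 1/135 = 7/540
P(X=1 | obs) = 1/180 / 7/540 = 3/7
P(X=2 | obs) = 1/135 / 7/540 = 4/7

P(X = 2 | obs) = 4/7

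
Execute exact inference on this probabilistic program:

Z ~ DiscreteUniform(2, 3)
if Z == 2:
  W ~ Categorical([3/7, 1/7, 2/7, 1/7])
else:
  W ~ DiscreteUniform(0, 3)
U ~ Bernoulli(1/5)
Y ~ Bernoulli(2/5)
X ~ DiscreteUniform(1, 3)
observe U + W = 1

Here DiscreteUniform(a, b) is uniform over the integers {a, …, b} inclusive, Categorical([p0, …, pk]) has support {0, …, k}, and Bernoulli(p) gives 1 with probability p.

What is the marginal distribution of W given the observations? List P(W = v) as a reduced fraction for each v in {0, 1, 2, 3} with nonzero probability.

Enumerate traces; 24 have nonzero weight after conditioning:
  (Z=2, W=0, U=1, Y=0, X=1) weight 3/350
  (Z=2, W=0, U=1, Y=0, X=2) weight 3/350
  (Z=2, W=0, U=1, Y=0, X=3) weight 3/350
  (Z=2, W=0, U=1, Y=1, X=1) weight 1/175
  (Z=2, W=0, U=1, Y=1, X=2) weight 1/175
  (Z=2, W=0, U=1, Y=1, X=3) weight 1/175
  (Z=2, W=1, U=0, Y=0, X=1) weight 2/175
  (Z=2, W=1, U=0, Y=0, X=2) weight 2/175
  … 16 more
Group by W:
  weight(W=0) = 19/280
  weight(W=1) = 11/70
Total weight = 19/280 + 11/70 = 9/40
P(W=0 | obs) = 19/280 / 9/40 = 19/63
P(W=1 | obs) = 11/70 / 9/40 = 44/63

P(W=0) = 19/63, P(W=1) = 44/63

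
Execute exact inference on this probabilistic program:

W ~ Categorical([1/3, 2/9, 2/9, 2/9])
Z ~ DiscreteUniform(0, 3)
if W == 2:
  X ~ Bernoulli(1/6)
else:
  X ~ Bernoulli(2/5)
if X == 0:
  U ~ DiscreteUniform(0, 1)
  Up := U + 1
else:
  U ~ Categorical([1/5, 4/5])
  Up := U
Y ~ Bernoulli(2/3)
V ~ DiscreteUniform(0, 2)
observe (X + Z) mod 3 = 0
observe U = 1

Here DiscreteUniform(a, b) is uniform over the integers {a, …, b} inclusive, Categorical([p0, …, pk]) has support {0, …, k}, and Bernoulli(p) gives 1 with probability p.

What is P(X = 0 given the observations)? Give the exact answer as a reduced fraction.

Enumerate traces; 72 have nonzero weight after conditioning:
  (W=0, Z=0, X=0, U=1, Y=0, V=0) weight 1/360
  (W=0, Z=0, X=0, U=1, Y=0, V=1) weight 1/360
  (W=0, Z=0, X=0, U=1, Y=0, V=2) weight 1/360
  (W=0, Z=0, X=0, U=1, Y=1, V=0) weight 1/180
  (W=0, Z=0, X=0, U=1, Y=1, V=1) weight 1/180
  (W=0, Z=0, X=0, U=1, Y=1, V=2) weight 1/180
  (W=0, Z=2, X=1, U=1, Y=0, V=0) weight 2/675
  (W=0, Z=2, X=1, U=1, Y=0, V=1) weight 2/675
  … 64 more
Group by X:
  weight(X=0) = 22/135
  weight(X=1) = 47/675
Total weight = 22/135 + 47/675 = 157/675
P(X=0 | obs) = 22/135 / 157/675 = 110/157
P(X=1 | obs) = 47/675 / 157/675 = 47/157

P(X = 0 | obs) = 110/157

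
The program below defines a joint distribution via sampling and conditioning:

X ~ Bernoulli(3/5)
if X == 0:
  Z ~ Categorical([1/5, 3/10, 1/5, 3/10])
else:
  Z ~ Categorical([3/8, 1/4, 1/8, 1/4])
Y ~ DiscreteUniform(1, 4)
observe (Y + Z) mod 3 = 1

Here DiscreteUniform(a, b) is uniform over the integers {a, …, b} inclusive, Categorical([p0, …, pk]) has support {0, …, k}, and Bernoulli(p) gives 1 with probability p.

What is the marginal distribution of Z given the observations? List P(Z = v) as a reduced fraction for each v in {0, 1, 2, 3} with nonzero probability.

P(Z=0) = 122/315, P(Z=1) = 6/35, P(Z=2) = 31/315, P(Z=3) = 12/35

Enumerate traces; 12 have nonzero weight after conditioning:
  (X=0, Z=0, Y=1) weight 1/50
  (X=0, Z=0, Y=4) weight 1/50
  (X=0, Z=1, Y=3) weight 3/100
  (X=0, Z=2, Y=2) weight 1/50
  (X=0, Z=3, Y=1) weight 3/100
  (X=0, Z=3, Y=4) weight 3/100
  (X=1, Z=0, Y=1) weight 9/160
  (X=1, Z=0, Y=4) weight 9/160
  … 4 more
Group by Z:
  weight(Z=0) = 61/400
  weight(Z=1) = 27/400
  weight(Z=2) = 31/800
  weight(Z=3) = 27/200
Total weight = 61/400 + 27/400 + 31/800 + 27/200 = 63/160
P(Z=0 | obs) = 61/400 / 63/160 = 122/315
P(Z=1 | obs) = 27/400 / 63/160 = 6/35
P(Z=2 | obs) = 31/800 / 63/160 = 31/315
P(Z=3 | obs) = 27/200 / 63/160 = 12/35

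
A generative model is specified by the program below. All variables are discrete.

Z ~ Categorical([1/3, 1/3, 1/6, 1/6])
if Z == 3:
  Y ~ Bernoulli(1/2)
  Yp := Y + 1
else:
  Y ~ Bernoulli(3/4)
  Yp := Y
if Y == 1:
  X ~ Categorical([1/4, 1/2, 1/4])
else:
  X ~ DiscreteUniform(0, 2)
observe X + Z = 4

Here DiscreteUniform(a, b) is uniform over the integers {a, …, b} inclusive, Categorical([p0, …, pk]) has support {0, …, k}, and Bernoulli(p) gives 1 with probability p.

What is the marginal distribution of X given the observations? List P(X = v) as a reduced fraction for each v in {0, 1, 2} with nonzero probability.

P(X=1) = 20/33, P(X=2) = 13/33

Enumerate traces; 4 have nonzero weight after conditioning:
  (Z=2, Y=0, X=2) weight 1/72
  (Z=2, Y=1, X=2) weight 1/32
  (Z=3, Y=0, X=1) weight 1/36
  (Z=3, Y=1, X=1) weight 1/24
Group by X:
  weight(X=1) = 5/72
  weight(X=2) = 13/288
Total weight = 5/72 + 13/288 = 11/96
P(X=1 | obs) = 5/72 / 11/96 = 20/33
P(X=2 | obs) = 13/288 / 11/96 = 13/33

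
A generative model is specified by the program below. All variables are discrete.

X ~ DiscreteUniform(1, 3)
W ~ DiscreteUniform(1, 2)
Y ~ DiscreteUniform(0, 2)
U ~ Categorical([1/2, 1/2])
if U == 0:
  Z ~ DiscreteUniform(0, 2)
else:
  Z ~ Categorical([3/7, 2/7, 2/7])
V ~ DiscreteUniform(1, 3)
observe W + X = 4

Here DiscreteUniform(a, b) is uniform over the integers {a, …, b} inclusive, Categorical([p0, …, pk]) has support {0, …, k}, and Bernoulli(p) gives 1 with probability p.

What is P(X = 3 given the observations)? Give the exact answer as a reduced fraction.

P(X = 3 | obs) = 1/2

Enumerate traces; 108 have nonzero weight after conditioning:
  (X=2, W=2, Y=0, U=0, Z=0, V=1) weight 1/324
  (X=2, W=2, Y=0, U=0, Z=0, V=2) weight 1/324
  (X=2, W=2, Y=0, U=0, Z=0, V=3) weight 1/324
  (X=2, W=2, Y=0, U=0, Z=1, V=1) weight 1/324
  (X=2, W=2, Y=0, U=0, Z=1, V=2) weight 1/324
  (X=2, W=2, Y=0, U=0, Z=1, V=3) weight 1/324
  (X=2, W=2, Y=0, U=0, Z=2, V=1) weight 1/324
  (X=2, W=2, Y=0, U=0, Z=2, V=2) weight 1/324
  (X=3, W=1, Y=0, U=0, Z=0, V=1) weight 1/324
  … 99 more
Group by X:
  weight(X=2) = 1/6
  weight(X=3) = 1/6
Total weight = 1/6 + 1/6 = 1/3
P(X=2 | obs) = 1/6 / 1/3 = 1/2
P(X=3 | obs) = 1/6 / 1/3 = 1/2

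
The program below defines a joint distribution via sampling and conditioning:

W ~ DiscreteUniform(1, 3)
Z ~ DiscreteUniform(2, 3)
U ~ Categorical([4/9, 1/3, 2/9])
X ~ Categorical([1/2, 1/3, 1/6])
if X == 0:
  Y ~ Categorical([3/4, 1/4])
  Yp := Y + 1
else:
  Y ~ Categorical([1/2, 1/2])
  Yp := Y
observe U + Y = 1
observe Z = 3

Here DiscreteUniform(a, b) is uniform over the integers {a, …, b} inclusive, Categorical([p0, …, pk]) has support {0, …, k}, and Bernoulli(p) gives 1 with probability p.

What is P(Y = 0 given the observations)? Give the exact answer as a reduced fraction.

P(Y = 0 | obs) = 5/9

Enumerate traces; 18 have nonzero weight after conditioning:
  (W=1, Z=3, U=0, X=0, Y=1) weight 1/108
  (W=1, Z=3, U=0, X=1, Y=1) weight 1/81
  (W=1, Z=3, U=0, X=2, Y=1) weight 1/162
  (W=1, Z=3, U=1, X=0, Y=0) weight 1/48
  (W=1, Z=3, U=1, X=1, Y=0) weight 1/108
  (W=1, Z=3, U=1, X=2, Y=0) weight 1/216
  (W=2, Z=3, U=0, X=0, Y=1) weight 1/108
  (W=2, Z=3, U=0, X=1, Y=1) weight 1/81
  … 10 more
Group by Y:
  weight(Y=0) = 5/48
  weight(Y=1) = 1/12
Total weight = 5/48 + 1/12 = 3/16
P(Y=0 | obs) = 5/48 / 3/16 = 5/9
P(Y=1 | obs) = 1/12 / 3/16 = 4/9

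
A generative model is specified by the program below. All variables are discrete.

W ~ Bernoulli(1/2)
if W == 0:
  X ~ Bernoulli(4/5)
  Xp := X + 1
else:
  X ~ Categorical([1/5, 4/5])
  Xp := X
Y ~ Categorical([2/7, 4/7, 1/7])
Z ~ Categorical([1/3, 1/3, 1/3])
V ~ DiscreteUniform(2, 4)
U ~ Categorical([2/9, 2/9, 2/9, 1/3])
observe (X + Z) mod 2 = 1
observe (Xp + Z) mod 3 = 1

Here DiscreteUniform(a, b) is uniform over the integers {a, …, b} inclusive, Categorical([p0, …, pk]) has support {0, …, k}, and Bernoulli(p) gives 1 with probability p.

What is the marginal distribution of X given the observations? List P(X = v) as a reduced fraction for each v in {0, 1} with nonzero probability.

P(X=0) = 1/9, P(X=1) = 8/9

Enumerate traces; 108 have nonzero weight after conditioning:
  (W=0, X=1, Y=0, Z=2, V=2, U=0) weight 8/2835
  (W=0, X=1, Y=0, Z=2, V=2, U=1) weight 8/2835
  (W=0, X=1, Y=0, Z=2, V=2, U=2) weight 8/2835
  (W=0, X=1, Y=0, Z=2, V=2, U=3) weight 4/945
  (W=0, X=1, Y=0, Z=2, V=3, U=0) weight 8/2835
  (W=0, X=1, Y=0, Z=2, V=3, U=1) weight 8/2835
  (W=0, X=1, Y=0, Z=2, V=3, U=2) weight 8/2835
  (W=0, X=1, Y=0, Z=2, V=3, U=3) weight 4/945
  (W=1, X=0, Y=0, Z=1, V=2, U=0) weight 2/2835
  … 99 more
Group by X:
  weight(X=0) = 1/30
  weight(X=1) = 4/15
Total weight = 1/30 + 4/15 = 3/10
P(X=0 | obs) = 1/30 / 3/10 = 1/9
P(X=1 | obs) = 4/15 / 3/10 = 8/9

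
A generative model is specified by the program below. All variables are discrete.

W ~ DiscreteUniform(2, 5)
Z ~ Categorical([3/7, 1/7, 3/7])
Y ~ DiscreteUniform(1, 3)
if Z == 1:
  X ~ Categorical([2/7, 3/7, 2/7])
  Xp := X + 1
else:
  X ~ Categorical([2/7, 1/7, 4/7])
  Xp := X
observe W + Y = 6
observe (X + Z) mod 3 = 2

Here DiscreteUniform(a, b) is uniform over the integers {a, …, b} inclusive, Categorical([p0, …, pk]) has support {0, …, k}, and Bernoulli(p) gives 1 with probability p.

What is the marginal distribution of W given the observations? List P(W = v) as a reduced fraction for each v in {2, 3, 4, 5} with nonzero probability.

P(W=3) = 1/3, P(W=4) = 1/3, P(W=5) = 1/3

Enumerate traces; 9 have nonzero weight after conditioning:
  (W=3, Z=0, Y=3, X=2) weight 1/49
  (W=3, Z=1, Y=3, X=1) weight 1/196
  (W=3, Z=2, Y=3, X=0) weight 1/98
  (W=4, Z=0, Y=2, X=2) weight 1/49
  (W=4, Z=1, Y=2, X=1) weight 1/196
  (W=4, Z=2, Y=2, X=0) weight 1/98
  (W=5, Z=0, Y=1, X=2) weight 1/49
  (W=5, Z=1, Y=1, X=1) weight 1/196
  … 1 more
Group by W:
  weight(W=3) = 1/28
  weight(W=4) = 1/28
  weight(W=5) = 1/28
Total weight = 1/28 + 1/28 + 1/28 = 3/28
P(W=3 | obs) = 1/28 / 3/28 = 1/3
P(W=4 | obs) = 1/28 / 3/28 = 1/3
P(W=5 | obs) = 1/28 / 3/28 = 1/3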